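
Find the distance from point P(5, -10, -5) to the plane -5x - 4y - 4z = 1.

distance = |a·x₀ + b·y₀ + c·z₀ - d| / √(a² + b² + c²)
  = |(-5)·5 + (-4)·(-10) + (-4)·(-5) - 1| / √((-5)² + (-4)² + (-4)²)
  = |-25 + 40 + 20 - 1| / √(25 + 16 + 16)
  = |34| / √57
  = 34 / 7.55
  ≈ 4.503

4.503


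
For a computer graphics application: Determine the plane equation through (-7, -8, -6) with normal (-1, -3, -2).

The plane through P with normal n = (a, b, c) satisfies n·(r - P) = 0,
i.e. ax + by + cz = a·x₀ + b·y₀ + c·z₀.
d = (-1)·(-7) + (-3)·(-8) + (-2)·(-6)
  = 7 + 24 + 12
  = 43
Equation: -x - 3y - 2z = 43

-x - 3y - 2z = 43


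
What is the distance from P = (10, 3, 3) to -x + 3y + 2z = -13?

distance = |a·x₀ + b·y₀ + c·z₀ - d| / √(a² + b² + c²)
  = |(-1)·10 + 3·3 + 2·3 - (-13)| / √((-1)² + 3² + 2²)
  = |-10 + 9 + 6 + 13| / √(1 + 9 + 4)
  = |18| / √14
  = 18 / 3.742
  ≈ 4.811

4.811


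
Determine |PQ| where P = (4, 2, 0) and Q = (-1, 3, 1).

d = √[(x₂-x₁)² + (y₂-y₁)² + (z₂-z₁)²]
  = √[(-5)² + 1² + 1²]
  = √[25 + 1 + 1]
  = √27
  ≈ 5.196

5.196


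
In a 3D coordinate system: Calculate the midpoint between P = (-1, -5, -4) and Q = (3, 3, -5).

M = ((x₁+x₂)/2, (y₁+y₂)/2, (z₁+z₂)/2)
  = ((-1 + 3)/2, (-5 + 3)/2, (-4 - 5)/2)
  = (2/2, -2/2, -9/2)
  = (1, -1, -4.5)

(1, -1, -4.5)


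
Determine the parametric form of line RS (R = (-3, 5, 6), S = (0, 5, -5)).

Direction vector d = S - R = (0 + 3, 5 - 5, -5 - 6) = (3, 0, -11)
Parametric form r = R + t·d:
x = -3 + 3t, y = 5, z = 6 - 11t

x = -3 + 3t, y = 5, z = 6 - 11t


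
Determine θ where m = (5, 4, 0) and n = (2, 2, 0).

m·n = 5·2 + 4·2 + 0·0 = 10 + 8 + 0 = 18
|m| = √(5² + 4² + 0²) = √41 ≈ 6.403
|n| = √(2² + 2² + 0²) = √8 ≈ 2.828
cos θ = (m·n)/(|m||n|) = 18/(6.403·2.828) ≈ 0.9939
θ = arccos(0.9939) ≈ 6.34°

6.34°


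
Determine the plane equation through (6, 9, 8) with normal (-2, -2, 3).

The plane through P with normal n = (a, b, c) satisfies n·(r - P) = 0,
i.e. ax + by + cz = a·x₀ + b·y₀ + c·z₀.
d = (-2)·6 + (-2)·9 + 3·8
  = -12 - 18 + 24
  = -6
Equation: -2x - 2y + 3z = -6

-2x - 2y + 3z = -6


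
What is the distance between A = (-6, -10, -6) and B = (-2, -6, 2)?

d = √[(x₂-x₁)² + (y₂-y₁)² + (z₂-z₁)²]
  = √[4² + 4² + 8²]
  = √[16 + 16 + 64]
  = √96
  ≈ 9.798

9.798


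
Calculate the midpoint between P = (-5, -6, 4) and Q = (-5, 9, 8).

M = ((x₁+x₂)/2, (y₁+y₂)/2, (z₁+z₂)/2)
  = ((-5 - 5)/2, (-6 + 9)/2, (4 + 8)/2)
  = (-10/2, 3/2, 12/2)
  = (-5, 1.5, 6)

(-5, 1.5, 6)


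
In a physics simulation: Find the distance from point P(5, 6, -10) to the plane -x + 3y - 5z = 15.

distance = |a·x₀ + b·y₀ + c·z₀ - d| / √(a² + b² + c²)
  = |(-1)·5 + 3·6 + (-5)·(-10) - 15| / √((-1)² + 3² + (-5)²)
  = |-5 + 18 + 50 - 15| / √(1 + 9 + 25)
  = |48| / √35
  = 48 / 5.916
  ≈ 8.113

8.113


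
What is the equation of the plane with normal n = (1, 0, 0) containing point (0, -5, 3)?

The plane through P with normal n = (a, b, c) satisfies n·(r - P) = 0,
i.e. ax + by + cz = a·x₀ + b·y₀ + c·z₀.
d = 1·0 + 0·(-5) + 0·3
  = 0 + 0 + 0
  = 0
Equation: x = 0

x = 0


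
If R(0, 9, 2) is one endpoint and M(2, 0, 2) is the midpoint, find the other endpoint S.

S = 2M - R
  = (2·2 - 0, 2·0 - 9, 2·2 - 2)
  = (4 + 0, 0 - 9, 4 - 2)
  = (4, -9, 2)

(4, -9, 2)


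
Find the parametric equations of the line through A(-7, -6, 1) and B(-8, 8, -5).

Direction vector d = B - A = (-8 + 7, 8 + 6, -5 - 1) = (-1, 14, -6)
Parametric form r = A + t·d:
x = -7 - t, y = -6 + 14t, z = 1 - 6t

x = -7 - t, y = -6 + 14t, z = 1 - 6t


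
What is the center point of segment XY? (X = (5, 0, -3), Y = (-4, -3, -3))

M = ((x₁+x₂)/2, (y₁+y₂)/2, (z₁+z₂)/2)
  = ((5 - 4)/2, (0 - 3)/2, (-3 - 3)/2)
  = (1/2, -3/2, -6/2)
  = (0.5, -1.5, -3)

(0.5, -1.5, -3)


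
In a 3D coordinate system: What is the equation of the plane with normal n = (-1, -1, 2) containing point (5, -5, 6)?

The plane through P with normal n = (a, b, c) satisfies n·(r - P) = 0,
i.e. ax + by + cz = a·x₀ + b·y₀ + c·z₀.
d = (-1)·5 + (-1)·(-5) + 2·6
  = -5 + 5 + 12
  = 12
Equation: -x - y + 2z = 12

-x - y + 2z = 12


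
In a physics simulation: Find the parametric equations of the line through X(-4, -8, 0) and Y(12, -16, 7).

Direction vector d = Y - X = (12 + 4, -16 + 8, 7 + 0) = (16, -8, 7)
Parametric form r = X + t·d:
x = -4 + 16t, y = -8 - 8t, z = 0 + 7t

x = -4 + 16t, y = -8 - 8t, z = 0 + 7t


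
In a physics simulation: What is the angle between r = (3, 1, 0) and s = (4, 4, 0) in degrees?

r·s = 3·4 + 1·4 + 0·0 = 12 + 4 + 0 = 16
|r| = √(3² + 1² + 0²) = √10 ≈ 3.162
|s| = √(4² + 4² + 0²) = √32 ≈ 5.657
cos θ = (r·s)/(|r||s|) = 16/(3.162·5.657) ≈ 0.8944
θ = arccos(0.8944) ≈ 26.57°

26.57°


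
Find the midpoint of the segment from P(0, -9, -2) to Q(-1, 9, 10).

M = ((x₁+x₂)/2, (y₁+y₂)/2, (z₁+z₂)/2)
  = ((0 - 1)/2, (-9 + 9)/2, (-2 + 10)/2)
  = (-1/2, 0/2, 8/2)
  = (-0.5, 0, 4)

(-0.5, 0, 4)


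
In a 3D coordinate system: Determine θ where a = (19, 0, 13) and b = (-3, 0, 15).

a·b = 19·(-3) + 0·0 + 13·15 = -57 + 0 + 195 = 138
|a| = √(19² + 0² + 13²) = √530 ≈ 23.02
|b| = √((-3)² + 0² + 15²) = √234 ≈ 15.3
cos θ = (a·b)/(|a||b|) = 138/(23.02·15.3) ≈ 0.3919
θ = arccos(0.3919) ≈ 66.93°

66.93°


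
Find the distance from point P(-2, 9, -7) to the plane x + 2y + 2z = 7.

distance = |a·x₀ + b·y₀ + c·z₀ - d| / √(a² + b² + c²)
  = |1·(-2) + 2·9 + 2·(-7) - 7| / √(1² + 2² + 2²)
  = |-2 + 18 - 14 - 7| / √(1 + 4 + 4)
  = |-5| / √9
  = 5 / 3
  ≈ 1.667

1.667


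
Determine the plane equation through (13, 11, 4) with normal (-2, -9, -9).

The plane through P with normal n = (a, b, c) satisfies n·(r - P) = 0,
i.e. ax + by + cz = a·x₀ + b·y₀ + c·z₀.
d = (-2)·13 + (-9)·11 + (-9)·4
  = -26 - 99 - 36
  = -161
Equation: -2x - 9y - 9z = -161

-2x - 9y - 9z = -161


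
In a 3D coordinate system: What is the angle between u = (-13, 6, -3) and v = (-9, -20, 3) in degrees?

u·v = (-13)·(-9) + 6·(-20) + (-3)·3 = 117 - 120 - 9 = -12
|u| = √((-13)² + 6² + (-3)²) = √214 ≈ 14.63
|v| = √((-9)² + (-20)² + 3²) = √490 ≈ 22.14
cos θ = (u·v)/(|u||v|) = -12/(14.63·22.14) ≈ -0.03706
θ = arccos(-0.03706) ≈ 92.12°

92.12°


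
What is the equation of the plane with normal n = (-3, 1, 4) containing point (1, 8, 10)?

The plane through P with normal n = (a, b, c) satisfies n·(r - P) = 0,
i.e. ax + by + cz = a·x₀ + b·y₀ + c·z₀.
d = (-3)·1 + 1·8 + 4·10
  = -3 + 8 + 40
  = 45
Equation: -3x + y + 4z = 45

-3x + y + 4z = 45


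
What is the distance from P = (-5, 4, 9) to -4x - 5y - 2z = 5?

distance = |a·x₀ + b·y₀ + c·z₀ - d| / √(a² + b² + c²)
  = |(-4)·(-5) + (-5)·4 + (-2)·9 - 5| / √((-4)² + (-5)² + (-2)²)
  = |20 - 20 - 18 - 5| / √(16 + 25 + 4)
  = |-23| / √45
  = 23 / 6.708
  ≈ 3.429

3.429


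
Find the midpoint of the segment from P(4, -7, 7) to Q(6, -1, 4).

M = ((x₁+x₂)/2, (y₁+y₂)/2, (z₁+z₂)/2)
  = ((4 + 6)/2, (-7 - 1)/2, (7 + 4)/2)
  = (10/2, -8/2, 11/2)
  = (5, -4, 5.5)

(5, -4, 5.5)


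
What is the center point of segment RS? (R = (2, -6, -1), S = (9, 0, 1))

M = ((x₁+x₂)/2, (y₁+y₂)/2, (z₁+z₂)/2)
  = ((2 + 9)/2, (-6 + 0)/2, (-1 + 1)/2)
  = (11/2, -6/2, 0/2)
  = (5.5, -3, 0)

(5.5, -3, 0)


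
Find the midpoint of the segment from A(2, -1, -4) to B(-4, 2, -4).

M = ((x₁+x₂)/2, (y₁+y₂)/2, (z₁+z₂)/2)
  = ((2 - 4)/2, (-1 + 2)/2, (-4 - 4)/2)
  = (-2/2, 1/2, -8/2)
  = (-1, 0.5, -4)

(-1, 0.5, -4)


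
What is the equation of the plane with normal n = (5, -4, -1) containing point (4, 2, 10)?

The plane through P with normal n = (a, b, c) satisfies n·(r - P) = 0,
i.e. ax + by + cz = a·x₀ + b·y₀ + c·z₀.
d = 5·4 + (-4)·2 + (-1)·10
  = 20 - 8 - 10
  = 2
Equation: 5x - 4y - z = 2

5x - 4y - z = 2


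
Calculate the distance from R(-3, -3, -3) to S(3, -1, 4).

d = √[(x₂-x₁)² + (y₂-y₁)² + (z₂-z₁)²]
  = √[6² + 2² + 7²]
  = √[36 + 4 + 49]
  = √89
  ≈ 9.434

9.434


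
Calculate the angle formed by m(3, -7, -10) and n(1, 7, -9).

m·n = 3·1 + (-7)·7 + (-10)·(-9) = 3 - 49 + 90 = 44
|m| = √(3² + (-7)² + (-10)²) = √158 ≈ 12.57
|n| = √(1² + 7² + (-9)²) = √131 ≈ 11.45
cos θ = (m·n)/(|m||n|) = 44/(12.57·11.45) ≈ 0.3058
θ = arccos(0.3058) ≈ 72.19°

72.19°


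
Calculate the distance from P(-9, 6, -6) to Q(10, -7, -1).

d = √[(x₂-x₁)² + (y₂-y₁)² + (z₂-z₁)²]
  = √[19² + (-13)² + 5²]
  = √[361 + 169 + 25]
  = √555
  ≈ 23.56

23.56


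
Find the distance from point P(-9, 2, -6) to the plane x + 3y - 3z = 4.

distance = |a·x₀ + b·y₀ + c·z₀ - d| / √(a² + b² + c²)
  = |1·(-9) + 3·2 + (-3)·(-6) - 4| / √(1² + 3² + (-3)²)
  = |-9 + 6 + 18 - 4| / √(1 + 9 + 9)
  = |11| / √19
  = 11 / 4.359
  ≈ 2.524

2.524


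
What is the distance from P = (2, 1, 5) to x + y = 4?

distance = |a·x₀ + b·y₀ + c·z₀ - d| / √(a² + b² + c²)
  = |1·2 + 1·1 + 0·5 - 4| / √(1² + 1² + 0²)
  = |2 + 1 + 0 - 4| / √(1 + 1 + 0)
  = |-1| / √2
  = 1 / 1.414
  ≈ 0.7071

0.7071


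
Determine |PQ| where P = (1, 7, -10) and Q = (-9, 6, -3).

d = √[(x₂-x₁)² + (y₂-y₁)² + (z₂-z₁)²]
  = √[(-10)² + (-1)² + 7²]
  = √[100 + 1 + 49]
  = √150
  ≈ 12.25

12.25


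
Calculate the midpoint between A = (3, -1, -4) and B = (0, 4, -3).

M = ((x₁+x₂)/2, (y₁+y₂)/2, (z₁+z₂)/2)
  = ((3 + 0)/2, (-1 + 4)/2, (-4 - 3)/2)
  = (3/2, 3/2, -7/2)
  = (1.5, 1.5, -3.5)

(1.5, 1.5, -3.5)


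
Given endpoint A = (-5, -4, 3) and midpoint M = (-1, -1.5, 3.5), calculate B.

B = 2M - A
  = (2·(-1) - (-5), 2·(-1.5) - (-4), 2·3.5 - 3)
  = (-2 + 5, -3 + 4, 7 - 3)
  = (3, 1, 4)

(3, 1, 4)


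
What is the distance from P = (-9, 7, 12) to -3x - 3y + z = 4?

distance = |a·x₀ + b·y₀ + c·z₀ - d| / √(a² + b² + c²)
  = |(-3)·(-9) + (-3)·7 + 1·12 - 4| / √((-3)² + (-3)² + 1²)
  = |27 - 21 + 12 - 4| / √(9 + 9 + 1)
  = |14| / √19
  = 14 / 4.359
  ≈ 3.212

3.212


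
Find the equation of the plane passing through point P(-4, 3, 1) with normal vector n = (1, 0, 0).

The plane through P with normal n = (a, b, c) satisfies n·(r - P) = 0,
i.e. ax + by + cz = a·x₀ + b·y₀ + c·z₀.
d = 1·(-4) + 0·3 + 0·1
  = -4 + 0 + 0
  = -4
Equation: x = -4

x = -4


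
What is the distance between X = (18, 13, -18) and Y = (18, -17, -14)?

d = √[(x₂-x₁)² + (y₂-y₁)² + (z₂-z₁)²]
  = √[0² + (-30)² + 4²]
  = √[0 + 900 + 16]
  = √916
  ≈ 30.27

30.27


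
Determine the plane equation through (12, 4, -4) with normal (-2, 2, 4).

The plane through P with normal n = (a, b, c) satisfies n·(r - P) = 0,
i.e. ax + by + cz = a·x₀ + b·y₀ + c·z₀.
d = (-2)·12 + 2·4 + 4·(-4)
  = -24 + 8 - 16
  = -32
Equation: -2x + 2y + 4z = -32

-2x + 2y + 4z = -32


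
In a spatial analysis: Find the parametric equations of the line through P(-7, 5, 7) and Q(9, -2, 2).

Direction vector d = Q - P = (9 + 7, -2 - 5, 2 - 7) = (16, -7, -5)
Parametric form r = P + t·d:
x = -7 + 16t, y = 5 - 7t, z = 7 - 5t

x = -7 + 16t, y = 5 - 7t, z = 7 - 5t


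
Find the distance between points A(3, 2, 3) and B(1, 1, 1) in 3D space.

d = √[(x₂-x₁)² + (y₂-y₁)² + (z₂-z₁)²]
  = √[(-2)² + (-1)² + (-2)²]
  = √[4 + 1 + 4]
  = √9
  ≈ 3

3


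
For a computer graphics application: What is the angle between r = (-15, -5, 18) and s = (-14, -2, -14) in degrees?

r·s = (-15)·(-14) + (-5)·(-2) + 18·(-14) = 210 + 10 - 252 = -32
|r| = √((-15)² + (-5)² + 18²) = √574 ≈ 23.96
|s| = √((-14)² + (-2)² + (-14)²) = √396 ≈ 19.9
cos θ = (r·s)/(|r||s|) = -32/(23.96·19.9) ≈ -0.06712
θ = arccos(-0.06712) ≈ 93.85°

93.85°


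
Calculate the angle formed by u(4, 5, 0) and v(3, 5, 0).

u·v = 4·3 + 5·5 + 0·0 = 12 + 25 + 0 = 37
|u| = √(4² + 5² + 0²) = √41 ≈ 6.403
|v| = √(3² + 5² + 0²) = √34 ≈ 5.831
cos θ = (u·v)/(|u||v|) = 37/(6.403·5.831) ≈ 0.991
θ = arccos(0.991) ≈ 7.696°

7.696°


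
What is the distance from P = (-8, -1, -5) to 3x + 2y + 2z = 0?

distance = |a·x₀ + b·y₀ + c·z₀ - d| / √(a² + b² + c²)
  = |3·(-8) + 2·(-1) + 2·(-5) - 0| / √(3² + 2² + 2²)
  = |-24 - 2 - 10 + 0| / √(9 + 4 + 4)
  = |-36| / √17
  = 36 / 4.123
  ≈ 8.731

8.731


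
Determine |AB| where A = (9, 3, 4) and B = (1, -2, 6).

d = √[(x₂-x₁)² + (y₂-y₁)² + (z₂-z₁)²]
  = √[(-8)² + (-5)² + 2²]
  = √[64 + 25 + 4]
  = √93
  ≈ 9.644

9.644


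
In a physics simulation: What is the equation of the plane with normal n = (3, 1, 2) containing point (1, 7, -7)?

The plane through P with normal n = (a, b, c) satisfies n·(r - P) = 0,
i.e. ax + by + cz = a·x₀ + b·y₀ + c·z₀.
d = 3·1 + 1·7 + 2·(-7)
  = 3 + 7 - 14
  = -4
Equation: 3x + y + 2z = -4

3x + y + 2z = -4


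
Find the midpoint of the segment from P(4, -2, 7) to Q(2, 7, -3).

M = ((x₁+x₂)/2, (y₁+y₂)/2, (z₁+z₂)/2)
  = ((4 + 2)/2, (-2 + 7)/2, (7 - 3)/2)
  = (6/2, 5/2, 4/2)
  = (3, 2.5, 2)

(3, 2.5, 2)


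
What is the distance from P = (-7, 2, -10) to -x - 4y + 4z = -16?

distance = |a·x₀ + b·y₀ + c·z₀ - d| / √(a² + b² + c²)
  = |(-1)·(-7) + (-4)·2 + 4·(-10) - (-16)| / √((-1)² + (-4)² + 4²)
  = |7 - 8 - 40 + 16| / √(1 + 16 + 16)
  = |-25| / √33
  = 25 / 5.745
  ≈ 4.352

4.352


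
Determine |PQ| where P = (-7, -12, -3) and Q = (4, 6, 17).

d = √[(x₂-x₁)² + (y₂-y₁)² + (z₂-z₁)²]
  = √[11² + 18² + 20²]
  = √[121 + 324 + 400]
  = √845
  ≈ 29.07

29.07


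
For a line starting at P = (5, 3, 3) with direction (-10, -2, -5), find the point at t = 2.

P(t) = P + t·d
  = (5 + (-10)·2, 3 + (-2)·2, 3 + (-5)·2)
  = (5 - 20, 3 - 4, 3 - 10)
  = (-15, -1, -7)

(-15, -1, -7)


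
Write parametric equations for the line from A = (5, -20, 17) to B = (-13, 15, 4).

Direction vector d = B - A = (-13 - 5, 15 + 20, 4 - 17) = (-18, 35, -13)
Parametric form r = A + t·d:
x = 5 - 18t, y = -20 + 35t, z = 17 - 13t

x = 5 - 18t, y = -20 + 35t, z = 17 - 13t


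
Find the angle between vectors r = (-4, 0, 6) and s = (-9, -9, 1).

r·s = (-4)·(-9) + 0·(-9) + 6·1 = 36 + 0 + 6 = 42
|r| = √((-4)² + 0² + 6²) = √52 ≈ 7.211
|s| = √((-9)² + (-9)² + 1²) = √163 ≈ 12.77
cos θ = (r·s)/(|r||s|) = 42/(7.211·12.77) ≈ 0.4562
θ = arccos(0.4562) ≈ 62.86°

62.86°


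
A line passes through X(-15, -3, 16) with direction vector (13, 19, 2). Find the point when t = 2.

P(t) = X + t·d
  = (-15 + 13·2, -3 + 19·2, 16 + 2·2)
  = (-15 + 26, -3 + 38, 16 + 4)
  = (11, 35, 20)

(11, 35, 20)


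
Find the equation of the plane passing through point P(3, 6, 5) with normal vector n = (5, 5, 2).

The plane through P with normal n = (a, b, c) satisfies n·(r - P) = 0,
i.e. ax + by + cz = a·x₀ + b·y₀ + c·z₀.
d = 5·3 + 5·6 + 2·5
  = 15 + 30 + 10
  = 55
Equation: 5x + 5y + 2z = 55

5x + 5y + 2z = 55


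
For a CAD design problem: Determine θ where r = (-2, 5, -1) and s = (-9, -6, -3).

r·s = (-2)·(-9) + 5·(-6) + (-1)·(-3) = 18 - 30 + 3 = -9
|r| = √((-2)² + 5² + (-1)²) = √30 ≈ 5.477
|s| = √((-9)² + (-6)² + (-3)²) = √126 ≈ 11.22
cos θ = (r·s)/(|r||s|) = -9/(5.477·11.22) ≈ -0.1464
θ = arccos(-0.1464) ≈ 98.42°

98.42°


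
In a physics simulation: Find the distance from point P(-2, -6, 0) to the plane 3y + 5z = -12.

distance = |a·x₀ + b·y₀ + c·z₀ - d| / √(a² + b² + c²)
  = |0·(-2) + 3·(-6) + 5·0 - (-12)| / √(0² + 3² + 5²)
  = |0 - 18 + 0 + 12| / √(0 + 9 + 25)
  = |-6| / √34
  = 6 / 5.831
  ≈ 1.029

1.029


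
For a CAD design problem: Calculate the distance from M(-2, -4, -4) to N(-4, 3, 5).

d = √[(x₂-x₁)² + (y₂-y₁)² + (z₂-z₁)²]
  = √[(-2)² + 7² + 9²]
  = √[4 + 49 + 81]
  = √134
  ≈ 11.58

11.58


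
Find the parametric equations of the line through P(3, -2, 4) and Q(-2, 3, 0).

Direction vector d = Q - P = (-2 - 3, 3 + 2, 0 - 4) = (-5, 5, -4)
Parametric form r = P + t·d:
x = 3 - 5t, y = -2 + 5t, z = 4 - 4t

x = 3 - 5t, y = -2 + 5t, z = 4 - 4t


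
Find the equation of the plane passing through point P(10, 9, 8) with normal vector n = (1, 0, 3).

The plane through P with normal n = (a, b, c) satisfies n·(r - P) = 0,
i.e. ax + by + cz = a·x₀ + b·y₀ + c·z₀.
d = 1·10 + 0·9 + 3·8
  = 10 + 0 + 24
  = 34
Equation: x + 3z = 34

x + 3z = 34


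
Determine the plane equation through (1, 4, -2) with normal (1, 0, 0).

The plane through P with normal n = (a, b, c) satisfies n·(r - P) = 0,
i.e. ax + by + cz = a·x₀ + b·y₀ + c·z₀.
d = 1·1 + 0·4 + 0·(-2)
  = 1 + 0 + 0
  = 1
Equation: x = 1

x = 1


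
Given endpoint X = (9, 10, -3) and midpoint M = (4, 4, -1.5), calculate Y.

Y = 2M - X
  = (2·4 - 9, 2·4 - 10, 2·(-1.5) - (-3))
  = (8 - 9, 8 - 10, -3 + 3)
  = (-1, -2, 0)

(-1, -2, 0)


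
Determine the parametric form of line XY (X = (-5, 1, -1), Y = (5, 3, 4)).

Direction vector d = Y - X = (5 + 5, 3 - 1, 4 + 1) = (10, 2, 5)
Parametric form r = X + t·d:
x = -5 + 10t, y = 1 + 2t, z = -1 + 5t

x = -5 + 10t, y = 1 + 2t, z = -1 + 5t


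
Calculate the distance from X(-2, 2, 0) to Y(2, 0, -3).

d = √[(x₂-x₁)² + (y₂-y₁)² + (z₂-z₁)²]
  = √[4² + (-2)² + (-3)²]
  = √[16 + 4 + 9]
  = √29
  ≈ 5.385

5.385


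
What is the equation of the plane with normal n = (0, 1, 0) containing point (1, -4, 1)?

The plane through P with normal n = (a, b, c) satisfies n·(r - P) = 0,
i.e. ax + by + cz = a·x₀ + b·y₀ + c·z₀.
d = 0·1 + 1·(-4) + 0·1
  = 0 - 4 + 0
  = -4
Equation: y = -4

y = -4


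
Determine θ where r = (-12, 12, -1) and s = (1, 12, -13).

r·s = (-12)·1 + 12·12 + (-1)·(-13) = -12 + 144 + 13 = 145
|r| = √((-12)² + 12² + (-1)²) = √289 ≈ 17
|s| = √(1² + 12² + (-13)²) = √314 ≈ 17.72
cos θ = (r·s)/(|r||s|) = 145/(17·17.72) ≈ 0.4813
θ = arccos(0.4813) ≈ 61.23°

61.23°


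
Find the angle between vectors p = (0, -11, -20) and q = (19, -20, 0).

p·q = 0·19 + (-11)·(-20) + (-20)·0 = 0 + 220 + 0 = 220
|p| = √(0² + (-11)² + (-20)²) = √521 ≈ 22.83
|q| = √(19² + (-20)² + 0²) = √761 ≈ 27.59
cos θ = (p·q)/(|p||q|) = 220/(22.83·27.59) ≈ 0.3494
θ = arccos(0.3494) ≈ 69.55°

69.55°


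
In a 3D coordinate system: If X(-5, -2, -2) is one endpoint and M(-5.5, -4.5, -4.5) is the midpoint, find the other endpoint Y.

Y = 2M - X
  = (2·(-5.5) - (-5), 2·(-4.5) - (-2), 2·(-4.5) - (-2))
  = (-11 + 5, -9 + 2, -9 + 2)
  = (-6, -7, -7)

(-6, -7, -7)


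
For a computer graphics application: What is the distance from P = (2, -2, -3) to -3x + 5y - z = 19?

distance = |a·x₀ + b·y₀ + c·z₀ - d| / √(a² + b² + c²)
  = |(-3)·2 + 5·(-2) + (-1)·(-3) - 19| / √((-3)² + 5² + (-1)²)
  = |-6 - 10 + 3 - 19| / √(9 + 25 + 1)
  = |-32| / √35
  = 32 / 5.916
  ≈ 5.409

5.409


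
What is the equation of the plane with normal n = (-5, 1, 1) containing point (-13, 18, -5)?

The plane through P with normal n = (a, b, c) satisfies n·(r - P) = 0,
i.e. ax + by + cz = a·x₀ + b·y₀ + c·z₀.
d = (-5)·(-13) + 1·18 + 1·(-5)
  = 65 + 18 - 5
  = 78
Equation: -5x + y + z = 78

-5x + y + z = 78


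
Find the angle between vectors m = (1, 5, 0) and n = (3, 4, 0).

m·n = 1·3 + 5·4 + 0·0 = 3 + 20 + 0 = 23
|m| = √(1² + 5² + 0²) = √26 ≈ 5.099
|n| = √(3² + 4² + 0²) = √25 ≈ 5
cos θ = (m·n)/(|m||n|) = 23/(5.099·5) ≈ 0.9021
θ = arccos(0.9021) ≈ 25.56°

25.56°


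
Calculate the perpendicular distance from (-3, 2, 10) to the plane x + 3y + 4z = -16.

distance = |a·x₀ + b·y₀ + c·z₀ - d| / √(a² + b² + c²)
  = |1·(-3) + 3·2 + 4·10 - (-16)| / √(1² + 3² + 4²)
  = |-3 + 6 + 40 + 16| / √(1 + 9 + 16)
  = |59| / √26
  = 59 / 5.099
  ≈ 11.57

11.57


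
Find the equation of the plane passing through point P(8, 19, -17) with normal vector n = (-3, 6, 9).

The plane through P with normal n = (a, b, c) satisfies n·(r - P) = 0,
i.e. ax + by + cz = a·x₀ + b·y₀ + c·z₀.
d = (-3)·8 + 6·19 + 9·(-17)
  = -24 + 114 - 153
  = -63
Equation: -3x + 6y + 9z = -63

-3x + 6y + 9z = -63


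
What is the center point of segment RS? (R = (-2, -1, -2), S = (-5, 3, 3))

M = ((x₁+x₂)/2, (y₁+y₂)/2, (z₁+z₂)/2)
  = ((-2 - 5)/2, (-1 + 3)/2, (-2 + 3)/2)
  = (-7/2, 2/2, 1/2)
  = (-3.5, 1, 0.5)

(-3.5, 1, 0.5)


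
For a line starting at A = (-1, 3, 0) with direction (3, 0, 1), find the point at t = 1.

P(t) = A + t·d
  = (-1 + 3·1, 3 + 0·1, 0 + 1·1)
  = (-1 + 3, 3 + 0, 0 + 1)
  = (2, 3, 1)

(2, 3, 1)


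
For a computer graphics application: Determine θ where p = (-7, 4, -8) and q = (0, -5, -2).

p·q = (-7)·0 + 4·(-5) + (-8)·(-2) = 0 - 20 + 16 = -4
|p| = √((-7)² + 4² + (-8)²) = √129 ≈ 11.36
|q| = √(0² + (-5)² + (-2)²) = √29 ≈ 5.385
cos θ = (p·q)/(|p||q|) = -4/(11.36·5.385) ≈ -0.0654
θ = arccos(-0.0654) ≈ 93.75°

93.75°


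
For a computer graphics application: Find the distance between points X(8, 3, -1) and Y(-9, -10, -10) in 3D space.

d = √[(x₂-x₁)² + (y₂-y₁)² + (z₂-z₁)²]
  = √[(-17)² + (-13)² + (-9)²]
  = √[289 + 169 + 81]
  = √539
  ≈ 23.22

23.22


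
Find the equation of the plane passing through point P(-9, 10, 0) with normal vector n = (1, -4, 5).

The plane through P with normal n = (a, b, c) satisfies n·(r - P) = 0,
i.e. ax + by + cz = a·x₀ + b·y₀ + c·z₀.
d = 1·(-9) + (-4)·10 + 5·0
  = -9 - 40 + 0
  = -49
Equation: x - 4y + 5z = -49

x - 4y + 5z = -49


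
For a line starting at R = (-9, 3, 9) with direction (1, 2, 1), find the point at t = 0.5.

P(t) = R + t·d
  = (-9 + 1·0.5, 3 + 2·0.5, 9 + 1·0.5)
  = (-9 + 0.5, 3 + 1, 9 + 0.5)
  = (-8.5, 4, 9.5)

(-8.5, 4, 9.5)


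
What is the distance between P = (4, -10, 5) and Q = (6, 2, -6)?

d = √[(x₂-x₁)² + (y₂-y₁)² + (z₂-z₁)²]
  = √[2² + 12² + (-11)²]
  = √[4 + 144 + 121]
  = √269
  ≈ 16.4

16.4


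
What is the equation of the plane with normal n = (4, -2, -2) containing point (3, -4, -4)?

The plane through P with normal n = (a, b, c) satisfies n·(r - P) = 0,
i.e. ax + by + cz = a·x₀ + b·y₀ + c·z₀.
d = 4·3 + (-2)·(-4) + (-2)·(-4)
  = 12 + 8 + 8
  = 28
Equation: 4x - 2y - 2z = 28

4x - 2y - 2z = 28


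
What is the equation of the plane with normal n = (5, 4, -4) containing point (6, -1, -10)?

The plane through P with normal n = (a, b, c) satisfies n·(r - P) = 0,
i.e. ax + by + cz = a·x₀ + b·y₀ + c·z₀.
d = 5·6 + 4·(-1) + (-4)·(-10)
  = 30 - 4 + 40
  = 66
Equation: 5x + 4y - 4z = 66

5x + 4y - 4z = 66


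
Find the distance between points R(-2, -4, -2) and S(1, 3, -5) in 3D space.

d = √[(x₂-x₁)² + (y₂-y₁)² + (z₂-z₁)²]
  = √[3² + 7² + (-3)²]
  = √[9 + 49 + 9]
  = √67
  ≈ 8.185

8.185


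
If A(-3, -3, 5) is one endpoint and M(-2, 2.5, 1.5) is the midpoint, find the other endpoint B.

B = 2M - A
  = (2·(-2) - (-3), 2·2.5 - (-3), 2·1.5 - 5)
  = (-4 + 3, 5 + 3, 3 - 5)
  = (-1, 8, -2)

(-1, 8, -2)


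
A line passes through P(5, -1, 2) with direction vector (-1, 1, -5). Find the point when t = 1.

P(t) = P + t·d
  = (5 + (-1)·1, -1 + 1·1, 2 + (-5)·1)
  = (5 - 1, -1 + 1, 2 - 5)
  = (4, 0, -3)

(4, 0, -3)


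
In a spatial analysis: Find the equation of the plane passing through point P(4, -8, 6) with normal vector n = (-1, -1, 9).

The plane through P with normal n = (a, b, c) satisfies n·(r - P) = 0,
i.e. ax + by + cz = a·x₀ + b·y₀ + c·z₀.
d = (-1)·4 + (-1)·(-8) + 9·6
  = -4 + 8 + 54
  = 58
Equation: -x - y + 9z = 58

-x - y + 9z = 58


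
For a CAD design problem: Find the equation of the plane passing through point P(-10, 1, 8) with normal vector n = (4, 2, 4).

The plane through P with normal n = (a, b, c) satisfies n·(r - P) = 0,
i.e. ax + by + cz = a·x₀ + b·y₀ + c·z₀.
d = 4·(-10) + 2·1 + 4·8
  = -40 + 2 + 32
  = -6
Equation: 4x + 2y + 4z = -6

4x + 2y + 4z = -6


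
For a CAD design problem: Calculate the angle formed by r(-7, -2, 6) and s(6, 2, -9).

r·s = (-7)·6 + (-2)·2 + 6·(-9) = -42 - 4 - 54 = -100
|r| = √((-7)² + (-2)² + 6²) = √89 ≈ 9.434
|s| = √(6² + 2² + (-9)²) = √121 ≈ 11
cos θ = (r·s)/(|r||s|) = -100/(9.434·11) ≈ -0.9636
θ = arccos(-0.9636) ≈ 164.5°

164.5°


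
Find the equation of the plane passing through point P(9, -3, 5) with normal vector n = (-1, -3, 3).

The plane through P with normal n = (a, b, c) satisfies n·(r - P) = 0,
i.e. ax + by + cz = a·x₀ + b·y₀ + c·z₀.
d = (-1)·9 + (-3)·(-3) + 3·5
  = -9 + 9 + 15
  = 15
Equation: -x - 3y + 3z = 15

-x - 3y + 3z = 15


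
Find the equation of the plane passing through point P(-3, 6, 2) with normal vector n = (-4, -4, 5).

The plane through P with normal n = (a, b, c) satisfies n·(r - P) = 0,
i.e. ax + by + cz = a·x₀ + b·y₀ + c·z₀.
d = (-4)·(-3) + (-4)·6 + 5·2
  = 12 - 24 + 10
  = -2
Equation: -4x - 4y + 5z = -2

-4x - 4y + 5z = -2


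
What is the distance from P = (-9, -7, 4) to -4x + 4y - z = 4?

distance = |a·x₀ + b·y₀ + c·z₀ - d| / √(a² + b² + c²)
  = |(-4)·(-9) + 4·(-7) + (-1)·4 - 4| / √((-4)² + 4² + (-1)²)
  = |36 - 28 - 4 - 4| / √(16 + 16 + 1)
  = |0| / √33
  = 0 / 5.745
  ≈ 0

0


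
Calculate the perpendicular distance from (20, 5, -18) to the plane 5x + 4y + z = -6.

distance = |a·x₀ + b·y₀ + c·z₀ - d| / √(a² + b² + c²)
  = |5·20 + 4·5 + 1·(-18) - (-6)| / √(5² + 4² + 1²)
  = |100 + 20 - 18 + 6| / √(25 + 16 + 1)
  = |108| / √42
  = 108 / 6.481
  ≈ 16.66

16.66


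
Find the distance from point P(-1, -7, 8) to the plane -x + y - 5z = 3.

distance = |a·x₀ + b·y₀ + c·z₀ - d| / √(a² + b² + c²)
  = |(-1)·(-1) + 1·(-7) + (-5)·8 - 3| / √((-1)² + 1² + (-5)²)
  = |1 - 7 - 40 - 3| / √(1 + 1 + 25)
  = |-49| / √27
  = 49 / 5.196
  ≈ 9.43

9.43


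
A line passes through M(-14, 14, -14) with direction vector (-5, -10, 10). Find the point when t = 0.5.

P(t) = M + t·d
  = (-14 + (-5)·0.5, 14 + (-10)·0.5, -14 + 10·0.5)
  = (-14 - 2.5, 14 - 5, -14 + 5)
  = (-16.5, 9, -9)

(-16.5, 9, -9)


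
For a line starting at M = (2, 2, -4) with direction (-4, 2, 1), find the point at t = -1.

P(t) = M + t·d
  = (2 + (-4)·(-1), 2 + 2·(-1), -4 + 1·(-1))
  = (2 + 4, 2 - 2, -4 - 1)
  = (6, 0, -5)

(6, 0, -5)


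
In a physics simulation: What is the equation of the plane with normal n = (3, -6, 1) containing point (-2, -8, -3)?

The plane through P with normal n = (a, b, c) satisfies n·(r - P) = 0,
i.e. ax + by + cz = a·x₀ + b·y₀ + c·z₀.
d = 3·(-2) + (-6)·(-8) + 1·(-3)
  = -6 + 48 - 3
  = 39
Equation: 3x - 6y + z = 39

3x - 6y + z = 39


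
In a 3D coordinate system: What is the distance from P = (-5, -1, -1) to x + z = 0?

distance = |a·x₀ + b·y₀ + c·z₀ - d| / √(a² + b² + c²)
  = |1·(-5) + 0·(-1) + 1·(-1) - 0| / √(1² + 0² + 1²)
  = |-5 + 0 - 1 + 0| / √(1 + 0 + 1)
  = |-6| / √2
  = 6 / 1.414
  ≈ 4.243

4.243


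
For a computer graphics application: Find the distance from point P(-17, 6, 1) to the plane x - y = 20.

distance = |a·x₀ + b·y₀ + c·z₀ - d| / √(a² + b² + c²)
  = |1·(-17) + (-1)·6 + 0·1 - 20| / √(1² + (-1)² + 0²)
  = |-17 - 6 + 0 - 20| / √(1 + 1 + 0)
  = |-43| / √2
  = 43 / 1.414
  ≈ 30.41

30.41


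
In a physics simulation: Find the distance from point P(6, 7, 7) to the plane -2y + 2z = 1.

distance = |a·x₀ + b·y₀ + c·z₀ - d| / √(a² + b² + c²)
  = |0·6 + (-2)·7 + 2·7 - 1| / √(0² + (-2)² + 2²)
  = |0 - 14 + 14 - 1| / √(0 + 4 + 4)
  = |-1| / √8
  = 1 / 2.828
  ≈ 0.3536

0.3536


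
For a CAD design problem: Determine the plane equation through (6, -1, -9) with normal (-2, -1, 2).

The plane through P with normal n = (a, b, c) satisfies n·(r - P) = 0,
i.e. ax + by + cz = a·x₀ + b·y₀ + c·z₀.
d = (-2)·6 + (-1)·(-1) + 2·(-9)
  = -12 + 1 - 18
  = -29
Equation: -2x - y + 2z = -29

-2x - y + 2z = -29


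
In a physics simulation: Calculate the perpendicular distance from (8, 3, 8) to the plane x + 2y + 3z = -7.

distance = |a·x₀ + b·y₀ + c·z₀ - d| / √(a² + b² + c²)
  = |1·8 + 2·3 + 3·8 - (-7)| / √(1² + 2² + 3²)
  = |8 + 6 + 24 + 7| / √(1 + 4 + 9)
  = |45| / √14
  = 45 / 3.742
  ≈ 12.03

12.03


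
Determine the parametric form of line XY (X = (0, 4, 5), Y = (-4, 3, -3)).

Direction vector d = Y - X = (-4 + 0, 3 - 4, -3 - 5) = (-4, -1, -8)
Parametric form r = X + t·d:
x = 0 - 4t, y = 4 - t, z = 5 - 8t

x = 0 - 4t, y = 4 - t, z = 5 - 8t


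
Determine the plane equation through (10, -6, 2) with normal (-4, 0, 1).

The plane through P with normal n = (a, b, c) satisfies n·(r - P) = 0,
i.e. ax + by + cz = a·x₀ + b·y₀ + c·z₀.
d = (-4)·10 + 0·(-6) + 1·2
  = -40 + 0 + 2
  = -38
Equation: -4x + z = -38

-4x + z = -38


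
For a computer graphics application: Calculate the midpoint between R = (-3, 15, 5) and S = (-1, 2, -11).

M = ((x₁+x₂)/2, (y₁+y₂)/2, (z₁+z₂)/2)
  = ((-3 - 1)/2, (15 + 2)/2, (5 - 11)/2)
  = (-4/2, 17/2, -6/2)
  = (-2, 8.5, -3)

(-2, 8.5, -3)


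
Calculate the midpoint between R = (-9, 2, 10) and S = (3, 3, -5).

M = ((x₁+x₂)/2, (y₁+y₂)/2, (z₁+z₂)/2)
  = ((-9 + 3)/2, (2 + 3)/2, (10 - 5)/2)
  = (-6/2, 5/2, 5/2)
  = (-3, 2.5, 2.5)

(-3, 2.5, 2.5)


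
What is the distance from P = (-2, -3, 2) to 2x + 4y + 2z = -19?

distance = |a·x₀ + b·y₀ + c·z₀ - d| / √(a² + b² + c²)
  = |2·(-2) + 4·(-3) + 2·2 - (-19)| / √(2² + 4² + 2²)
  = |-4 - 12 + 4 + 19| / √(4 + 16 + 4)
  = |7| / √24
  = 7 / 4.899
  ≈ 1.429

1.429


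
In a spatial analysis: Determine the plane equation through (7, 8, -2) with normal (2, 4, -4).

The plane through P with normal n = (a, b, c) satisfies n·(r - P) = 0,
i.e. ax + by + cz = a·x₀ + b·y₀ + c·z₀.
d = 2·7 + 4·8 + (-4)·(-2)
  = 14 + 32 + 8
  = 54
Equation: 2x + 4y - 4z = 54

2x + 4y - 4z = 54


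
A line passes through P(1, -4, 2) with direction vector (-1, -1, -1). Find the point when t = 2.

P(t) = P + t·d
  = (1 + (-1)·2, -4 + (-1)·2, 2 + (-1)·2)
  = (1 - 2, -4 - 2, 2 - 2)
  = (-1, -6, 0)

(-1, -6, 0)


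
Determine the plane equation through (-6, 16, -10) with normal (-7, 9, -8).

The plane through P with normal n = (a, b, c) satisfies n·(r - P) = 0,
i.e. ax + by + cz = a·x₀ + b·y₀ + c·z₀.
d = (-7)·(-6) + 9·16 + (-8)·(-10)
  = 42 + 144 + 80
  = 266
Equation: -7x + 9y - 8z = 266

-7x + 9y - 8z = 266


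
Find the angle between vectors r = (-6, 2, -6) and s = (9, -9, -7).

r·s = (-6)·9 + 2·(-9) + (-6)·(-7) = -54 - 18 + 42 = -30
|r| = √((-6)² + 2² + (-6)²) = √76 ≈ 8.718
|s| = √(9² + (-9)² + (-7)²) = √211 ≈ 14.53
cos θ = (r·s)/(|r||s|) = -30/(8.718·14.53) ≈ -0.2369
θ = arccos(-0.2369) ≈ 103.7°

103.7°


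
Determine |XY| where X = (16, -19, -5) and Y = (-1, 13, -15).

d = √[(x₂-x₁)² + (y₂-y₁)² + (z₂-z₁)²]
  = √[(-17)² + 32² + (-10)²]
  = √[289 + 1024 + 100]
  = √1413
  ≈ 37.59

37.59


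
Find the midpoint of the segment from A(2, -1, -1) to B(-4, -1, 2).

M = ((x₁+x₂)/2, (y₁+y₂)/2, (z₁+z₂)/2)
  = ((2 - 4)/2, (-1 - 1)/2, (-1 + 2)/2)
  = (-2/2, -2/2, 1/2)
  = (-1, -1, 0.5)

(-1, -1, 0.5)


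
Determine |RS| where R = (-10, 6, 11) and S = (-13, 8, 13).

d = √[(x₂-x₁)² + (y₂-y₁)² + (z₂-z₁)²]
  = √[(-3)² + 2² + 2²]
  = √[9 + 4 + 4]
  = √17
  ≈ 4.123

4.123


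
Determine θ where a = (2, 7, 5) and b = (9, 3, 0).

a·b = 2·9 + 7·3 + 5·0 = 18 + 21 + 0 = 39
|a| = √(2² + 7² + 5²) = √78 ≈ 8.832
|b| = √(9² + 3² + 0²) = √90 ≈ 9.487
cos θ = (a·b)/(|a||b|) = 39/(8.832·9.487) ≈ 0.4655
θ = arccos(0.4655) ≈ 62.26°

62.26°


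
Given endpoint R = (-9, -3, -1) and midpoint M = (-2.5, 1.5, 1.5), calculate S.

S = 2M - R
  = (2·(-2.5) - (-9), 2·1.5 - (-3), 2·1.5 - (-1))
  = (-5 + 9, 3 + 3, 3 + 1)
  = (4, 6, 4)

(4, 6, 4)


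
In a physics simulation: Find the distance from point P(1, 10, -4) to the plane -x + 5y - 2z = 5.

distance = |a·x₀ + b·y₀ + c·z₀ - d| / √(a² + b² + c²)
  = |(-1)·1 + 5·10 + (-2)·(-4) - 5| / √((-1)² + 5² + (-2)²)
  = |-1 + 50 + 8 - 5| / √(1 + 25 + 4)
  = |52| / √30
  = 52 / 5.477
  ≈ 9.494

9.494


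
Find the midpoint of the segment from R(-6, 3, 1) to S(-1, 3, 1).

M = ((x₁+x₂)/2, (y₁+y₂)/2, (z₁+z₂)/2)
  = ((-6 - 1)/2, (3 + 3)/2, (1 + 1)/2)
  = (-7/2, 6/2, 2/2)
  = (-3.5, 3, 1)

(-3.5, 3, 1)


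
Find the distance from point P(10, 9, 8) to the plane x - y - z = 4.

distance = |a·x₀ + b·y₀ + c·z₀ - d| / √(a² + b² + c²)
  = |1·10 + (-1)·9 + (-1)·8 - 4| / √(1² + (-1)² + (-1)²)
  = |10 - 9 - 8 - 4| / √(1 + 1 + 1)
  = |-11| / √3
  = 11 / 1.732
  ≈ 6.351

6.351


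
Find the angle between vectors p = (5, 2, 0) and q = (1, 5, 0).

p·q = 5·1 + 2·5 + 0·0 = 5 + 10 + 0 = 15
|p| = √(5² + 2² + 0²) = √29 ≈ 5.385
|q| = √(1² + 5² + 0²) = √26 ≈ 5.099
cos θ = (p·q)/(|p||q|) = 15/(5.385·5.099) ≈ 0.5463
θ = arccos(0.5463) ≈ 56.89°

56.89°


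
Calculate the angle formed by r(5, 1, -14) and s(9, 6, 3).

r·s = 5·9 + 1·6 + (-14)·3 = 45 + 6 - 42 = 9
|r| = √(5² + 1² + (-14)²) = √222 ≈ 14.9
|s| = √(9² + 6² + 3²) = √126 ≈ 11.22
cos θ = (r·s)/(|r||s|) = 9/(14.9·11.22) ≈ 0.05381
θ = arccos(0.05381) ≈ 86.92°

86.92°


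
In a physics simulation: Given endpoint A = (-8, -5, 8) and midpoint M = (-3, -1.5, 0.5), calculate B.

B = 2M - A
  = (2·(-3) - (-8), 2·(-1.5) - (-5), 2·0.5 - 8)
  = (-6 + 8, -3 + 5, 1 - 8)
  = (2, 2, -7)

(2, 2, -7)


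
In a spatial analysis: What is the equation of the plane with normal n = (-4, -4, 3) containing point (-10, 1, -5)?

The plane through P with normal n = (a, b, c) satisfies n·(r - P) = 0,
i.e. ax + by + cz = a·x₀ + b·y₀ + c·z₀.
d = (-4)·(-10) + (-4)·1 + 3·(-5)
  = 40 - 4 - 15
  = 21
Equation: -4x - 4y + 3z = 21

-4x - 4y + 3z = 21


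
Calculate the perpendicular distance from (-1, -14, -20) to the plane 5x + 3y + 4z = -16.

distance = |a·x₀ + b·y₀ + c·z₀ - d| / √(a² + b² + c²)
  = |5·(-1) + 3·(-14) + 4·(-20) - (-16)| / √(5² + 3² + 4²)
  = |-5 - 42 - 80 + 16| / √(25 + 9 + 16)
  = |-111| / √50
  = 111 / 7.071
  ≈ 15.7

15.7


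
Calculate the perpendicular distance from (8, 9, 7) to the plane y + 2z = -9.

distance = |a·x₀ + b·y₀ + c·z₀ - d| / √(a² + b² + c²)
  = |0·8 + 1·9 + 2·7 - (-9)| / √(0² + 1² + 2²)
  = |0 + 9 + 14 + 9| / √(0 + 1 + 4)
  = |32| / √5
  = 32 / 2.236
  ≈ 14.31

14.31


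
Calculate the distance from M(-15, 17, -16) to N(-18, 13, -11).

d = √[(x₂-x₁)² + (y₂-y₁)² + (z₂-z₁)²]
  = √[(-3)² + (-4)² + 5²]
  = √[9 + 16 + 25]
  = √50
  ≈ 7.071

7.071


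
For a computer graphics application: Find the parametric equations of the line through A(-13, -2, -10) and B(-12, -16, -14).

Direction vector d = B - A = (-12 + 13, -16 + 2, -14 + 10) = (1, -14, -4)
Parametric form r = A + t·d:
x = -13 + t, y = -2 - 14t, z = -10 - 4t

x = -13 + t, y = -2 - 14t, z = -10 - 4t


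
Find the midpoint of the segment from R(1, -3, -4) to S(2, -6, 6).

M = ((x₁+x₂)/2, (y₁+y₂)/2, (z₁+z₂)/2)
  = ((1 + 2)/2, (-3 - 6)/2, (-4 + 6)/2)
  = (3/2, -9/2, 2/2)
  = (1.5, -4.5, 1)

(1.5, -4.5, 1)


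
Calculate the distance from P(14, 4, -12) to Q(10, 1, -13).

d = √[(x₂-x₁)² + (y₂-y₁)² + (z₂-z₁)²]
  = √[(-4)² + (-3)² + (-1)²]
  = √[16 + 9 + 1]
  = √26
  ≈ 5.099

5.099


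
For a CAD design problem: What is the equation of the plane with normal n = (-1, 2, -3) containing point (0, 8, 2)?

The plane through P with normal n = (a, b, c) satisfies n·(r - P) = 0,
i.e. ax + by + cz = a·x₀ + b·y₀ + c·z₀.
d = (-1)·0 + 2·8 + (-3)·2
  = 0 + 16 - 6
  = 10
Equation: -x + 2y - 3z = 10

-x + 2y - 3z = 10


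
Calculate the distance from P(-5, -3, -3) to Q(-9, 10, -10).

d = √[(x₂-x₁)² + (y₂-y₁)² + (z₂-z₁)²]
  = √[(-4)² + 13² + (-7)²]
  = √[16 + 169 + 49]
  = √234
  ≈ 15.3

15.3


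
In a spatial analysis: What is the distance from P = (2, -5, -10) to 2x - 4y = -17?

distance = |a·x₀ + b·y₀ + c·z₀ - d| / √(a² + b² + c²)
  = |2·2 + (-4)·(-5) + 0·(-10) - (-17)| / √(2² + (-4)² + 0²)
  = |4 + 20 + 0 + 17| / √(4 + 16 + 0)
  = |41| / √20
  = 41 / 4.472
  ≈ 9.168

9.168


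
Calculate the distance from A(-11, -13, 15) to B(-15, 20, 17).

d = √[(x₂-x₁)² + (y₂-y₁)² + (z₂-z₁)²]
  = √[(-4)² + 33² + 2²]
  = √[16 + 1089 + 4]
  = √1109
  ≈ 33.3

33.3


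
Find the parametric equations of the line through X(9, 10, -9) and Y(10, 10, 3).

Direction vector d = Y - X = (10 - 9, 10 - 10, 3 + 9) = (1, 0, 12)
Parametric form r = X + t·d:
x = 9 + t, y = 10, z = -9 + 12t

x = 9 + t, y = 10, z = -9 + 12t


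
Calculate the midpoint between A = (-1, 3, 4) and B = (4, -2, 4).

M = ((x₁+x₂)/2, (y₁+y₂)/2, (z₁+z₂)/2)
  = ((-1 + 4)/2, (3 - 2)/2, (4 + 4)/2)
  = (3/2, 1/2, 8/2)
  = (1.5, 0.5, 4)

(1.5, 0.5, 4)


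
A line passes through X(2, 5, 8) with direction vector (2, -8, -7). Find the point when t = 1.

P(t) = X + t·d
  = (2 + 2·1, 5 + (-8)·1, 8 + (-7)·1)
  = (2 + 2, 5 - 8, 8 - 7)
  = (4, -3, 1)

(4, -3, 1)


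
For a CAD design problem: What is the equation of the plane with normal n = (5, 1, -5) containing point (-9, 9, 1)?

The plane through P with normal n = (a, b, c) satisfies n·(r - P) = 0,
i.e. ax + by + cz = a·x₀ + b·y₀ + c·z₀.
d = 5·(-9) + 1·9 + (-5)·1
  = -45 + 9 - 5
  = -41
Equation: 5x + y - 5z = -41

5x + y - 5z = -41


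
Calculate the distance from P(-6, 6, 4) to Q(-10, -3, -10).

d = √[(x₂-x₁)² + (y₂-y₁)² + (z₂-z₁)²]
  = √[(-4)² + (-9)² + (-14)²]
  = √[16 + 81 + 196]
  = √293
  ≈ 17.12

17.12


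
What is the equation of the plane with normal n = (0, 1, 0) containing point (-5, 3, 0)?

The plane through P with normal n = (a, b, c) satisfies n·(r - P) = 0,
i.e. ax + by + cz = a·x₀ + b·y₀ + c·z₀.
d = 0·(-5) + 1·3 + 0·0
  = 0 + 3 + 0
  = 3
Equation: y = 3

y = 3


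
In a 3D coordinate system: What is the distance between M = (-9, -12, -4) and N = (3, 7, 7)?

d = √[(x₂-x₁)² + (y₂-y₁)² + (z₂-z₁)²]
  = √[12² + 19² + 11²]
  = √[144 + 361 + 121]
  = √626
  ≈ 25.02

25.02


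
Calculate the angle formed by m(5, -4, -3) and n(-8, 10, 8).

m·n = 5·(-8) + (-4)·10 + (-3)·8 = -40 - 40 - 24 = -104
|m| = √(5² + (-4)² + (-3)²) = √50 ≈ 7.071
|n| = √((-8)² + 10² + 8²) = √228 ≈ 15.1
cos θ = (m·n)/(|m||n|) = -104/(7.071·15.1) ≈ -0.974
θ = arccos(-0.974) ≈ 166.9°

166.9°


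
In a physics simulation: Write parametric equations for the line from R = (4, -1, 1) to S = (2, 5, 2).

Direction vector d = S - R = (2 - 4, 5 + 1, 2 - 1) = (-2, 6, 1)
Parametric form r = R + t·d:
x = 4 - 2t, y = -1 + 6t, z = 1 + t

x = 4 - 2t, y = -1 + 6t, z = 1 + t
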